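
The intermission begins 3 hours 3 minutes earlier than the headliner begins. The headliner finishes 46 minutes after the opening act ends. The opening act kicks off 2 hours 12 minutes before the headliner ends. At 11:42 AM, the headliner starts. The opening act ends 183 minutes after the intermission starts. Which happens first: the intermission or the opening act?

The intermission starts at 11:42 AM − 183 min = 8:39 AM.
The opening act ends at 8:39 AM + 183 min = 11:42 AM.
The headliner ends at 11:42 AM + 46 min = 12:28 PM.
The opening act starts at 12:28 PM − 132 min = 10:16 AM.
The intermission starts at 8:39 AM and the opening act starts at 10:16 AM, so the intermission is first.

the intermission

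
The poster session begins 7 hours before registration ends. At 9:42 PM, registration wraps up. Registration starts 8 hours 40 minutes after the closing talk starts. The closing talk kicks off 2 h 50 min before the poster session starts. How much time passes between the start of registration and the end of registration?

The poster session starts at 9:42 PM − 420 min = 2:42 PM.
The closing talk starts at 2:42 PM − 170 min = 11:52 AM.
Registration starts at 11:52 AM + 520 min = 8:32 PM.
From 8:32 PM to 9:42 PM is 70 minutes.

70 minutes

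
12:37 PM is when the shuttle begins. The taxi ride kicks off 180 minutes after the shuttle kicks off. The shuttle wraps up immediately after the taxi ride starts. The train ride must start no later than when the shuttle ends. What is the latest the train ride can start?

3:37 PM

The taxi ride starts at 12:37 PM + 180 min = 3:37 PM.
So the shuttle ends at 3:37 PM.
The train ride is bounded by the shuttle, so the latest it can start is 3:37 PM.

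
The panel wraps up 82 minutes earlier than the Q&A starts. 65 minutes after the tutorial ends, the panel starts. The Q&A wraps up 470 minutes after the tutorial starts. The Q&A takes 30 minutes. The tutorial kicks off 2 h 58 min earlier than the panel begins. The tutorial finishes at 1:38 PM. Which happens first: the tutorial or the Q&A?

The panel starts at 1:38 PM + 65 min = 2:43 PM.
The tutorial starts at 2:43 PM − 178 min = 11:45 AM.
The Q&A ends at 11:45 AM + 470 min = 7:35 PM.
The Q&A starts at 7:35 PM − 30 min = 7:05 PM.
The tutorial starts at 11:45 AM and the Q&A starts at 7:05 PM, so the tutorial is first.

the tutorial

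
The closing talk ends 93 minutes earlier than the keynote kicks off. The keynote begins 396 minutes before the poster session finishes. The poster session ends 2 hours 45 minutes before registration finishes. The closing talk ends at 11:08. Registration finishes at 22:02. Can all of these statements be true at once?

Yes

The poster session ends at 22:02 − 165 min = 19:17.
The keynote starts at 19:17 − 396 min = 12:41.
The closing talk ends at 12:41 − 93 min = 11:08.
That matches the stated 11:08, so the schedule is consistent.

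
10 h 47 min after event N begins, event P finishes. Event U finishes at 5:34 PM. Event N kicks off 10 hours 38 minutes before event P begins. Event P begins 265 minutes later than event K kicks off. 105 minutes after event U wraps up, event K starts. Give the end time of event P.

Event K starts at 5:34 PM + 105 min = 7:19 PM.
Event P starts at 7:19 PM + 265 min = 11:44 PM.
Event N starts at 11:44 PM − 638 min = 1:06 PM.
Event P ends at 1:06 PM + 647 min = 11:53 PM.

11:53 PM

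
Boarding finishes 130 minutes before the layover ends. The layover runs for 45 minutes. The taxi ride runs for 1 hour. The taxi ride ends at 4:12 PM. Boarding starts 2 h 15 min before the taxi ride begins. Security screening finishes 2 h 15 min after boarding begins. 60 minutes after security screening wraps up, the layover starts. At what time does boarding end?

The taxi ride starts at 4:12 PM − 60 min = 3:12 PM.
Boarding starts at 3:12 PM − 135 min = 12:57 PM.
Security screening ends at 12:57 PM + 135 min = 3:12 PM.
The layover starts at 3:12 PM + 60 min = 4:12 PM.
The layover ends at 4:12 PM + 45 min = 4:57 PM.
Boarding ends at 4:57 PM − 130 min = 2:47 PM.

2:47 PM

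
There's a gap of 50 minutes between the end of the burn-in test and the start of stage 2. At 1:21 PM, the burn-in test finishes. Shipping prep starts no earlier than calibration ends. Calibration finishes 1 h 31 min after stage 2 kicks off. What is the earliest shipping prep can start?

Stage 2 starts at 1:21 PM + 50 min = 2:11 PM.
Calibration ends at 2:11 PM + 91 min = 3:42 PM.
Shipping prep is bounded by calibration, so the earliest it can start is 3:42 PM.

3:42 PM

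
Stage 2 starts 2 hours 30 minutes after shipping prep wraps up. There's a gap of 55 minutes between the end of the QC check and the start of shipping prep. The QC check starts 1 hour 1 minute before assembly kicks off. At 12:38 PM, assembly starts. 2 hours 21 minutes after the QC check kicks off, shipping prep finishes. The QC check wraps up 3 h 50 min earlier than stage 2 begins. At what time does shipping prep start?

The QC check starts at 12:38 PM − 61 min = 11:37 AM.
Shipping prep ends at 11:37 AM + 141 min = 1:58 PM.
Stage 2 starts at 1:58 PM + 150 min = 4:28 PM.
The QC check ends at 4:28 PM − 230 min = 12:38 PM.
Shipping prep starts at 12:38 PM + 55 min = 1:33 PM.

1:33 PM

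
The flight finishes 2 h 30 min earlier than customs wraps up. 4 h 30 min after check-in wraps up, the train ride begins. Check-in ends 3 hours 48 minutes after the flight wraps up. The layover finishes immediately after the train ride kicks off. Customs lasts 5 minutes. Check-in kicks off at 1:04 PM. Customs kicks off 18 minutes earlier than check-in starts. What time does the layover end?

6:39 PM

Customs starts at 1:04 PM − 18 min = 12:46 PM.
Customs ends at 12:46 PM + 5 min = 12:51 PM.
The flight ends at 12:51 PM − 150 min = 10:21 AM.
Check-in ends at 10:21 AM + 228 min = 2:09 PM.
The train ride starts at 2:09 PM + 270 min = 6:39 PM.
So the layover ends at 6:39 PM.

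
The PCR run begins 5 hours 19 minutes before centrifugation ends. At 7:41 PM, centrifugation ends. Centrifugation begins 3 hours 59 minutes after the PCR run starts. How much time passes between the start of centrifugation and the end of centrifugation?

The PCR run starts at 7:41 PM − 319 min = 2:22 PM.
Centrifugation starts at 2:22 PM + 239 min = 6:21 PM.
From 6:21 PM to 7:41 PM is 1 hour 20 minutes.

1 hour 20 minutes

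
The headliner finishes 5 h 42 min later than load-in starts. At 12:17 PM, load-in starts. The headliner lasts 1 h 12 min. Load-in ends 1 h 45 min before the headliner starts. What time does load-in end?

The headliner ends at 12:17 PM + 342 min = 5:59 PM.
The headliner starts at 5:59 PM − 72 min = 4:47 PM.
Load-in ends at 4:47 PM − 105 min = 3:02 PM.

3:02 PM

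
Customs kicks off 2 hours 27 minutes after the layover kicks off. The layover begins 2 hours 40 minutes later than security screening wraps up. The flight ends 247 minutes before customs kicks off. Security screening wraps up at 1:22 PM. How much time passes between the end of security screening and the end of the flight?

60 minutes

The layover starts at 1:22 PM + 160 min = 4:02 PM.
Customs starts at 4:02 PM + 147 min = 6:29 PM.
The flight ends at 6:29 PM − 247 min = 2:22 PM.
From 1:22 PM to 2:22 PM is 60 minutes.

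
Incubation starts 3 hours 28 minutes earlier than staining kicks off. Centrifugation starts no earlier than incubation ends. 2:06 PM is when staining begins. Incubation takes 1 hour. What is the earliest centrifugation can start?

11:38 AM

Incubation starts at 2:06 PM − 208 min = 10:38 AM.
Incubation ends at 10:38 AM + 60 min = 11:38 AM.
Centrifugation is bounded by incubation, so the earliest it can start is 11:38 AM.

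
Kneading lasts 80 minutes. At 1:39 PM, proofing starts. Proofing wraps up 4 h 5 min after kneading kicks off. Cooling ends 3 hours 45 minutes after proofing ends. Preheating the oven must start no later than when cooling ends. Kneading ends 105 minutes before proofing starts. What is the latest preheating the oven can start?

Kneading ends at 1:39 PM − 105 min = 11:54 AM.
Kneading starts at 11:54 AM − 80 min = 10:34 AM.
Proofing ends at 10:34 AM + 245 min = 2:39 PM.
Cooling ends at 2:39 PM + 225 min = 6:24 PM.
Preheating the oven is bounded by cooling, so the latest it can start is 6:24 PM.

6:24 PM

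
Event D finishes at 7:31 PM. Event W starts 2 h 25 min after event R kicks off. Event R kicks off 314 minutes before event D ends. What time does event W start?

Event R starts at 7:31 PM − 314 min = 2:17 PM.
Event W starts at 2:17 PM + 145 min = 4:42 PM.

4:42 PM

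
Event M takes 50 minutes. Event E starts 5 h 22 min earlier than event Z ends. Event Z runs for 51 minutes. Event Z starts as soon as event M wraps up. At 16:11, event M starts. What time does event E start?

12:30

Event M ends at 16:11 + 50 min = 17:01.
So event Z starts at 17:01.
Event Z ends at 17:01 + 51 min = 17:52.
Event E starts at 17:52 − 322 min = 12:30.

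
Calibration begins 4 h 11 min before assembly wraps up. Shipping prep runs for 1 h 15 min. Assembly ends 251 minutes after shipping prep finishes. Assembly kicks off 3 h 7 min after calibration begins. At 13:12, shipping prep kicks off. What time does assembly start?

Shipping prep ends at 13:12 + 75 min = 14:27.
Assembly ends at 14:27 + 251 min = 18:38.
Calibration starts at 18:38 − 251 min = 14:27.
Assembly starts at 14:27 + 187 min = 17:34.

17:34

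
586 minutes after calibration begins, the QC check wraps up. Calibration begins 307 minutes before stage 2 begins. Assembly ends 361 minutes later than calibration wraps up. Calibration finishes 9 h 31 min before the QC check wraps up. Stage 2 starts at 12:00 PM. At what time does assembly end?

1:09 PM

Calibration starts at 12:00 PM − 307 min = 6:53 AM.
The QC check ends at 6:53 AM + 586 min = 4:39 PM.
Calibration ends at 4:39 PM − 571 min = 7:08 AM.
Assembly ends at 7:08 AM + 361 min = 1:09 PM.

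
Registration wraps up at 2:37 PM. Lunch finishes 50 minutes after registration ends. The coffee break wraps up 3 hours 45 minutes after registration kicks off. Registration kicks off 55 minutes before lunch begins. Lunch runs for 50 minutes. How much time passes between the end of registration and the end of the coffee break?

2 h 50 min

Lunch ends at 2:37 PM + 50 min = 3:27 PM.
Lunch starts at 3:27 PM − 50 min = 2:37 PM.
Registration starts at 2:37 PM − 55 min = 1:42 PM.
The coffee break ends at 1:42 PM + 225 min = 5:27 PM.
From 2:37 PM to 5:27 PM is 2 h 50 min.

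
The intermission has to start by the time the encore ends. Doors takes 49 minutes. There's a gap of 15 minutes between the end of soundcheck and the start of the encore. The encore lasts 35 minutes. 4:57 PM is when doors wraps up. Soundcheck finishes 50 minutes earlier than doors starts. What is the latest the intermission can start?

Doors starts at 4:57 PM − 49 min = 4:08 PM.
Soundcheck ends at 4:08 PM − 50 min = 3:18 PM.
The encore starts at 3:18 PM + 15 min = 3:33 PM.
The encore ends at 3:33 PM + 35 min = 4:08 PM.
The intermission is bounded by the encore, so the latest it can start is 4:08 PM.

4:08 PM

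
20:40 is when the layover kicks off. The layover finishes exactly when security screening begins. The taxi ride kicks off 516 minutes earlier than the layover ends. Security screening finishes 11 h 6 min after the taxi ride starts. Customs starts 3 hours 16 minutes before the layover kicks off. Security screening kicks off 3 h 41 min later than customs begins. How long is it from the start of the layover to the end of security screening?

Customs starts at 20:40 − 196 min = 17:24.
Security screening starts at 17:24 + 221 min = 21:05.
So the layover ends at 21:05.
The taxi ride starts at 21:05 − 516 min = 12:29.
Security screening ends at 12:29 + 666 min = 23:35.
From 20:40 to 23:35 is 175 minutes.

175 minutes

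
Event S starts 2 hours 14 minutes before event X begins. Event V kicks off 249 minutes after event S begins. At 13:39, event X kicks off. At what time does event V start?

15:34

Event S starts at 13:39 − 134 min = 11:25.
Event V starts at 11:25 + 249 min = 15:34.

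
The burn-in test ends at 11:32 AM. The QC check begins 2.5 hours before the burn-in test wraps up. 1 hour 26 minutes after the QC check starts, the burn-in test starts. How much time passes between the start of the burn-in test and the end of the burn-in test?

1 hour 4 minutes

The QC check starts at 11:32 AM − 150 min = 9:02 AM.
The burn-in test starts at 9:02 AM + 86 min = 10:28 AM.
From 10:28 AM to 11:32 AM is 1 hour 4 minutes.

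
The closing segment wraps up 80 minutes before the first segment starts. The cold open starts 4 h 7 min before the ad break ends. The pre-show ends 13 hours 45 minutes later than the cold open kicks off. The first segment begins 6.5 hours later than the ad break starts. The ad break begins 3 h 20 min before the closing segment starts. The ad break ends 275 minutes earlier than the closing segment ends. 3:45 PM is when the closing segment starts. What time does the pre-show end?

The ad break starts at 3:45 PM − 200 min = 12:25 PM.
The first segment starts at 12:25 PM + 390 min = 6:55 PM.
The closing segment ends at 6:55 PM − 80 min = 5:35 PM.
The ad break ends at 5:35 PM − 275 min = 1:00 PM.
The cold open starts at 1:00 PM − 247 min = 8:53 AM.
The pre-show ends at 8:53 AM + 825 min = 10:38 PM.

10:38 PM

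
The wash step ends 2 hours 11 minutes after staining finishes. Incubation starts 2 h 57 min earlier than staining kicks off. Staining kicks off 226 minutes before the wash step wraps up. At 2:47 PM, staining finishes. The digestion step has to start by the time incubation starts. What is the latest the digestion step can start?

10:15 AM

The wash step ends at 2:47 PM + 131 min = 4:58 PM.
Staining starts at 4:58 PM − 226 min = 1:12 PM.
Incubation starts at 1:12 PM − 177 min = 10:15 AM.
The digestion step is bounded by incubation, so the latest it can start is 10:15 AM.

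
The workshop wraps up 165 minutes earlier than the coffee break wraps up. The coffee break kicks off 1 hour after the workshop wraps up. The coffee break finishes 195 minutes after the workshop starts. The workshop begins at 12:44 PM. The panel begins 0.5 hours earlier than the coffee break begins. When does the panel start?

The coffee break ends at 12:44 PM + 195 min = 3:59 PM.
The workshop ends at 3:59 PM − 165 min = 1:14 PM.
The coffee break starts at 1:14 PM + 60 min = 2:14 PM.
The panel starts at 2:14 PM − 30 min = 1:44 PM.

1:44 PM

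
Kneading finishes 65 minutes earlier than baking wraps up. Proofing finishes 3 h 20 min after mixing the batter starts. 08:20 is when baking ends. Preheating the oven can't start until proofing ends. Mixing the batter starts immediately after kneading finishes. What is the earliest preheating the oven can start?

10:35

Kneading ends at 08:20 − 65 min = 07:15.
So mixing the batter starts at 07:15.
Proofing ends at 07:15 + 200 min = 10:35.
Preheating the oven is bounded by proofing, so the earliest it can start is 10:35.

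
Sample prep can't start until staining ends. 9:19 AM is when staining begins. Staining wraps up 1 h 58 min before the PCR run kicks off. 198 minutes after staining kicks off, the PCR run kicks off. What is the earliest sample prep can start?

The PCR run starts at 9:19 AM + 198 min = 12:37 PM.
Staining ends at 12:37 PM − 118 min = 10:39 AM.
Sample prep is bounded by staining, so the earliest it can start is 10:39 AM.

10:39 AM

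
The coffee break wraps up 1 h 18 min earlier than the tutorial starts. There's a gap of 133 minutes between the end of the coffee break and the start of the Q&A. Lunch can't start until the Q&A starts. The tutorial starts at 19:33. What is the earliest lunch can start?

20:28

The coffee break ends at 19:33 − 78 min = 18:15.
The Q&A starts at 18:15 + 133 min = 20:28.
Lunch is bounded by the Q&A, so the earliest it can start is 20:28.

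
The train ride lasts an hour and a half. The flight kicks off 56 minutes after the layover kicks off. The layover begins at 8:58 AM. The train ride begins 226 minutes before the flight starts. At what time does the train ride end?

7:38 AM

The flight starts at 8:58 AM + 56 min = 9:54 AM.
The train ride starts at 9:54 AM − 226 min = 6:08 AM.
The train ride ends at 6:08 AM + 90 min = 7:38 AM.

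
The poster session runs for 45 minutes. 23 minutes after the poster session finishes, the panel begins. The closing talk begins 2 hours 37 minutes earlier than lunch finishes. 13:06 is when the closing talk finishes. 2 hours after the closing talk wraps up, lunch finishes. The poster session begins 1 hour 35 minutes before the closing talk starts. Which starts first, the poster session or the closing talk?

the poster session

Lunch ends at 13:06 + 120 min = 15:06.
The closing talk starts at 15:06 − 157 min = 12:29.
The poster session starts at 12:29 − 95 min = 10:54.
The poster session starts at 10:54 and the closing talk starts at 12:29, so the poster session is first.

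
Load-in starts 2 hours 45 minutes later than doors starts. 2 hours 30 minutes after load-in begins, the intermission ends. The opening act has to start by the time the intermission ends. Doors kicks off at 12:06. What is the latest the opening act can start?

Load-in starts at 12:06 + 165 min = 14:51.
The intermission ends at 14:51 + 150 min = 17:21.
The opening act is bounded by the intermission, so the latest it can start is 17:21.

17:21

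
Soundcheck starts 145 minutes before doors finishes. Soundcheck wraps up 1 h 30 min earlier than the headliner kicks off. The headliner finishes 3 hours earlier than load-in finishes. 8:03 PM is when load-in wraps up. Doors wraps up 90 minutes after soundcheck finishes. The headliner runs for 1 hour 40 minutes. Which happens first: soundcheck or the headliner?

soundcheck

The headliner ends at 8:03 PM − 180 min = 5:03 PM.
The headliner starts at 5:03 PM − 100 min = 3:23 PM.
Soundcheck ends at 3:23 PM − 90 min = 1:53 PM.
Doors ends at 1:53 PM + 90 min = 3:23 PM.
Soundcheck starts at 3:23 PM − 145 min = 12:58 PM.
Soundcheck starts at 12:58 PM and the headliner starts at 3:23 PM, so soundcheck is first.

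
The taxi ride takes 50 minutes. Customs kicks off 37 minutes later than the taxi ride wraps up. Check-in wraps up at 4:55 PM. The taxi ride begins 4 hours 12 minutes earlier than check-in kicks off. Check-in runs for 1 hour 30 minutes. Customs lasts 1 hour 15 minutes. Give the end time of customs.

Check-in starts at 4:55 PM − 90 min = 3:25 PM.
The taxi ride starts at 3:25 PM − 252 min = 11:13 AM.
The taxi ride ends at 11:13 AM + 50 min = 12:03 PM.
Customs starts at 12:03 PM + 37 min = 12:40 PM.
Customs ends at 12:40 PM + 75 min = 1:55 PM.

1:55 PM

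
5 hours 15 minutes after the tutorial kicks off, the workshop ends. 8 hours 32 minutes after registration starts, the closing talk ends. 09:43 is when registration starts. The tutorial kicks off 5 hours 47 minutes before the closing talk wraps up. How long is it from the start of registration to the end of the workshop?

480 minutes

The closing talk ends at 09:43 + 512 min = 18:15.
The tutorial starts at 18:15 − 347 min = 12:28.
The workshop ends at 12:28 + 315 min = 17:43.
From 09:43 to 17:43 is 480 minutes.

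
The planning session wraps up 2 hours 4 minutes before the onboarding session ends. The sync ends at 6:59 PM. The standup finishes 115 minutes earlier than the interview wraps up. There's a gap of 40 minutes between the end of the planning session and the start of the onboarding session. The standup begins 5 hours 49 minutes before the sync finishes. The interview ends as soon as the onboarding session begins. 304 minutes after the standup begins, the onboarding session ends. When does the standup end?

2:55 PM

The standup starts at 6:59 PM − 349 min = 1:10 PM.
The onboarding session ends at 1:10 PM + 304 min = 6:14 PM.
The planning session ends at 6:14 PM − 124 min = 4:10 PM.
The onboarding session starts at 4:10 PM + 40 min = 4:50 PM.
So the interview ends at 4:50 PM.
The standup ends at 4:50 PM − 115 min = 2:55 PM.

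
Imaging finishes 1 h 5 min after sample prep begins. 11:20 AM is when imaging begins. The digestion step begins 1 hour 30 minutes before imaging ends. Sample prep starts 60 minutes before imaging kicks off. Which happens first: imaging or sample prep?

sample prep

Sample prep starts at 11:20 AM − 60 min = 10:20 AM.
Imaging starts at 11:20 AM and sample prep starts at 10:20 AM, so sample prep is first.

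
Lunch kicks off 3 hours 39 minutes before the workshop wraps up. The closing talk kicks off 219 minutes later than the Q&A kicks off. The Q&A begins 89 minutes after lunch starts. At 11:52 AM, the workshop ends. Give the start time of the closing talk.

1:21 PM

Lunch starts at 11:52 AM − 219 min = 8:13 AM.
The Q&A starts at 8:13 AM + 89 min = 9:42 AM.
The closing talk starts at 9:42 AM + 219 min = 1:21 PM.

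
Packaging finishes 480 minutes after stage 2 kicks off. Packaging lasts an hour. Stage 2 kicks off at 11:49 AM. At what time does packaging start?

Packaging ends at 11:49 AM + 480 min = 7:49 PM.
Packaging starts at 7:49 PM − 60 min = 6:49 PM.

6:49 PM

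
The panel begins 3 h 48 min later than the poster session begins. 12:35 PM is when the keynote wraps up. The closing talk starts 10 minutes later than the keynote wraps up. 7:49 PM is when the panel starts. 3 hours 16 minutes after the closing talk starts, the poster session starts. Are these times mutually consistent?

The closing talk starts at 12:35 PM + 10 min = 12:45 PM.
The poster session starts at 12:45 PM + 196 min = 4:01 PM.
The panel starts at 4:01 PM + 228 min = 7:49 PM.
That matches the stated 7:49 PM, so the schedule is consistent.

Yes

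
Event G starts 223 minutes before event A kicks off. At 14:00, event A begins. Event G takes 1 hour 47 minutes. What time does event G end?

Event G starts at 14:00 − 223 min = 10:17.
Event G ends at 10:17 + 107 min = 12:04.

12:04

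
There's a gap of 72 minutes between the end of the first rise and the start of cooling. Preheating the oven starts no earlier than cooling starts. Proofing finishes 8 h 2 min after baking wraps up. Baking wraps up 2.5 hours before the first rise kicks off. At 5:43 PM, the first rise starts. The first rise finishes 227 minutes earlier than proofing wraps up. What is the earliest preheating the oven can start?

8:40 PM

Baking ends at 5:43 PM − 150 min = 3:13 PM.
Proofing ends at 3:13 PM + 482 min = 11:15 PM.
The first rise ends at 11:15 PM − 227 min = 7:28 PM.
Cooling starts at 7:28 PM + 72 min = 8:40 PM.
Preheating the oven is bounded by cooling, so the earliest it can start is 8:40 PM.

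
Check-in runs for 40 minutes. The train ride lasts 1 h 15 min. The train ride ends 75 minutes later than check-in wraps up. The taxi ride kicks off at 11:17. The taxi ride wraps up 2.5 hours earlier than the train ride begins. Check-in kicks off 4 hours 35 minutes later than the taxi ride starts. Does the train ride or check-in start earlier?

Check-in starts at 11:17 + 275 min = 15:52.
Check-in ends at 15:52 + 40 min = 16:32.
The train ride ends at 16:32 + 75 min = 17:47.
The train ride starts at 17:47 − 75 min = 16:32.
The train ride starts at 16:32 and check-in starts at 15:52, so check-in is first.

check-in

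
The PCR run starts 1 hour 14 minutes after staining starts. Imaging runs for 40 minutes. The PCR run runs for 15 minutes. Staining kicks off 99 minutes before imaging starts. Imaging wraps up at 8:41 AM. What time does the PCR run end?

Imaging starts at 8:41 AM − 40 min = 8:01 AM.
Staining starts at 8:01 AM − 99 min = 6:22 AM.
The PCR run starts at 6:22 AM + 74 min = 7:36 AM.
The PCR run ends at 7:36 AM + 15 min = 7:51 AM.

7:51 AM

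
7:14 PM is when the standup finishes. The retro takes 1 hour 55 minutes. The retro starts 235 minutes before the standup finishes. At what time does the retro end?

5:14 PM

The retro starts at 7:14 PM − 235 min = 3:19 PM.
The retro ends at 3:19 PM + 115 min = 5:14 PM.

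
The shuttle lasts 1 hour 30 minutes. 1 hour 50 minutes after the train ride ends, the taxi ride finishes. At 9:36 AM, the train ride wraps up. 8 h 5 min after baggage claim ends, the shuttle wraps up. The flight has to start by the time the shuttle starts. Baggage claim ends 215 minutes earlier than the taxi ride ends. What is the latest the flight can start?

The taxi ride ends at 9:36 AM + 110 min = 11:26 AM.
Baggage claim ends at 11:26 AM − 215 min = 7:51 AM.
The shuttle ends at 7:51 AM + 485 min = 3:56 PM.
The shuttle starts at 3:56 PM − 90 min = 2:26 PM.
The flight is bounded by the shuttle, so the latest it can start is 2:26 PM.

2:26 PM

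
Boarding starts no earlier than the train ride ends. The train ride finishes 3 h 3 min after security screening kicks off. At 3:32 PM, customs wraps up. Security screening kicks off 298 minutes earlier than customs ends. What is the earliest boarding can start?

Security screening starts at 3:32 PM − 298 min = 10:34 AM.
The train ride ends at 10:34 AM + 183 min = 1:37 PM.
Boarding is bounded by the train ride, so the earliest it can start is 1:37 PM.

1:37 PM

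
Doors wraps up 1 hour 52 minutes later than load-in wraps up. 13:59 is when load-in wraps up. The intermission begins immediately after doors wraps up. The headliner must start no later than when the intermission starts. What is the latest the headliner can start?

15:51

Doors ends at 13:59 + 112 min = 15:51.
So the intermission starts at 15:51.
The headliner is bounded by the intermission, so the latest it can start is 15:51.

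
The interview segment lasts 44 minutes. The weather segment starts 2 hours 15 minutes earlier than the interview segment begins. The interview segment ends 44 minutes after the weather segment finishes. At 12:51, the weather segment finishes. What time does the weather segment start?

10:36

The interview segment ends at 12:51 + 44 min = 13:35.
The interview segment starts at 13:35 − 44 min = 12:51.
The weather segment starts at 12:51 − 135 min = 10:36.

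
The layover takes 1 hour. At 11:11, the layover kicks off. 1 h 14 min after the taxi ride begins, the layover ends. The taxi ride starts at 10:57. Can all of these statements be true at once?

The layover ends at 10:57 + 74 min = 12:11.
The layover starts at 12:11 − 60 min = 11:11.
That matches the stated 11:11, so the schedule is consistent.

Yes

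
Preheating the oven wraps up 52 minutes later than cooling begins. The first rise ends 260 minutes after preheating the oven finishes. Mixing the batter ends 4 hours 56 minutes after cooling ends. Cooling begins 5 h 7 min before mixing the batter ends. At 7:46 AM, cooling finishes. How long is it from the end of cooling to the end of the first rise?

Mixing the batter ends at 7:46 AM + 296 min = 12:42 PM.
Cooling starts at 12:42 PM − 307 min = 7:35 AM.
Preheating the oven ends at 7:35 AM + 52 min = 8:27 AM.
The first rise ends at 8:27 AM + 260 min = 12:47 PM.
From 7:46 AM to 12:47 PM is 5 hours 1 minute.

5 hours 1 minute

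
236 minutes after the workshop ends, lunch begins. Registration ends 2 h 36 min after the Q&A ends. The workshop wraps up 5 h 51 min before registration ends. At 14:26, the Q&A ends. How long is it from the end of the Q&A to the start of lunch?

Registration ends at 14:26 + 156 min = 17:02.
The workshop ends at 17:02 − 351 min = 11:11.
Lunch starts at 11:11 + 236 min = 15:07.
From 14:26 to 15:07 is 41 minutes.

41 minutes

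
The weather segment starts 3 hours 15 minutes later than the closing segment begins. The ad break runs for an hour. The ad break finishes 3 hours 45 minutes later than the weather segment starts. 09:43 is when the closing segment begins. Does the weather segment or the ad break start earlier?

the weather segment

The weather segment starts at 09:43 + 195 min = 12:58.
The ad break ends at 12:58 + 225 min = 16:43.
The ad break starts at 16:43 − 60 min = 15:43.
The weather segment starts at 12:58 and the ad break starts at 15:43, so the weather segment is first.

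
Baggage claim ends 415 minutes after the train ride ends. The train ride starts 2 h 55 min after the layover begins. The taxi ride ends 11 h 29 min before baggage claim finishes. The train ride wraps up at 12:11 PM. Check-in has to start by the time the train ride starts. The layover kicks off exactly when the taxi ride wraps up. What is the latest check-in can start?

Baggage claim ends at 12:11 PM + 415 min = 7:06 PM.
The taxi ride ends at 7:06 PM − 689 min = 7:37 AM.
So the layover starts at 7:37 AM.
The train ride starts at 7:37 AM + 175 min = 10:32 AM.
Check-in is bounded by the train ride, so the latest it can start is 10:32 AM.

10:32 AM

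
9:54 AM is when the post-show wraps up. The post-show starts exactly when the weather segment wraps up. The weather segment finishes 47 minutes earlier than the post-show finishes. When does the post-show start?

The weather segment ends at 9:54 AM − 47 min = 9:07 AM.
So the post-show starts at 9:07 AM.

9:07 AM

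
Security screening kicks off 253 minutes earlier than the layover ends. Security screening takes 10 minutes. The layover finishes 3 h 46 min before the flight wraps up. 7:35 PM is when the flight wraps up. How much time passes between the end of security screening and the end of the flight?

The layover ends at 7:35 PM − 226 min = 3:49 PM.
Security screening starts at 3:49 PM − 253 min = 11:36 AM.
Security screening ends at 11:36 AM + 10 min = 11:46 AM.
From 11:46 AM to 7:35 PM is 469 minutes.

469 minutes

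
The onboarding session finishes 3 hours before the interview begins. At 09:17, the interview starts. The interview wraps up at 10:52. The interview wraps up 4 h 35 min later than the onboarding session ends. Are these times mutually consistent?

Yes

The onboarding session ends at 09:17 − 180 min = 06:17.
The interview ends at 06:17 + 275 min = 10:52.
That matches the stated 10:52, so the schedule is consistent.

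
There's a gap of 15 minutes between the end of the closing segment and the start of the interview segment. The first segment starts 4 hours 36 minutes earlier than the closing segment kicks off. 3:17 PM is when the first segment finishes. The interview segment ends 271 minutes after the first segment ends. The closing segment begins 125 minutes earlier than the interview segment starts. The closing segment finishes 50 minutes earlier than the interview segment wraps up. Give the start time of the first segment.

12:32 PM

The interview segment ends at 3:17 PM + 271 min = 7:48 PM.
The closing segment ends at 7:48 PM − 50 min = 6:58 PM.
The interview segment starts at 6:58 PM + 15 min = 7:13 PM.
The closing segment starts at 7:13 PM − 125 min = 5:08 PM.
The first segment starts at 5:08 PM − 276 min = 12:32 PM.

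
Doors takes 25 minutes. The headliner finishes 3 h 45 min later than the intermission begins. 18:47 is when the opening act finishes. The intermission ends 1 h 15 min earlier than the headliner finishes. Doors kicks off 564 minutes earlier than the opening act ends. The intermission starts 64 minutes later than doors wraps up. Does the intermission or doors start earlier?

Doors starts at 18:47 − 564 min = 09:23.
Doors ends at 09:23 + 25 min = 09:48.
The intermission starts at 09:48 + 64 min = 10:52.
The intermission starts at 10:52 and doors starts at 09:23, so doors is first.

doors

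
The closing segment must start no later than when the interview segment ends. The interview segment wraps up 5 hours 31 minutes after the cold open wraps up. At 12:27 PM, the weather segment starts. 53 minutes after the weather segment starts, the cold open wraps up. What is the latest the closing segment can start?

The cold open ends at 12:27 PM + 53 min = 1:20 PM.
The interview segment ends at 1:20 PM + 331 min = 6:51 PM.
The closing segment is bounded by the interview segment, so the latest it can start is 6:51 PM.

6:51 PM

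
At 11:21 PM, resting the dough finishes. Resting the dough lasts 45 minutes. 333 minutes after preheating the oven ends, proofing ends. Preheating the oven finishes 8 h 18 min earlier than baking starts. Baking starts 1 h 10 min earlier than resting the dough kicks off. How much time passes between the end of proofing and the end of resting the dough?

4 h 40 min

Resting the dough starts at 11:21 PM − 45 min = 10:36 PM.
Baking starts at 10:36 PM − 70 min = 9:26 PM.
Preheating the oven ends at 9:26 PM − 498 min = 1:08 PM.
Proofing ends at 1:08 PM + 333 min = 6:41 PM.
From 6:41 PM to 11:21 PM is 4 h 40 min.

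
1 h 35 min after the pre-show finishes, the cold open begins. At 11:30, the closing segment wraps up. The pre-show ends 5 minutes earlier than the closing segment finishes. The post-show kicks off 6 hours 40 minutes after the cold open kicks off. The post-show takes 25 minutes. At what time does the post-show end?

The pre-show ends at 11:30 − 5 min = 11:25.
The cold open starts at 11:25 + 95 min = 13:00.
The post-show starts at 13:00 + 400 min = 19:40.
The post-show ends at 19:40 + 25 min = 20:05.

20:05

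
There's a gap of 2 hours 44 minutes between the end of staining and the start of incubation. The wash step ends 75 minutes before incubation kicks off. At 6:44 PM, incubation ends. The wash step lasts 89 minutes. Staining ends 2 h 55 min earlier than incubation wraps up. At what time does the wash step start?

3:49 PM

Staining ends at 6:44 PM − 175 min = 3:49 PM.
Incubation starts at 3:49 PM + 164 min = 6:33 PM.
The wash step ends at 6:33 PM − 75 min = 5:18 PM.
The wash step starts at 5:18 PM − 89 min = 3:49 PM.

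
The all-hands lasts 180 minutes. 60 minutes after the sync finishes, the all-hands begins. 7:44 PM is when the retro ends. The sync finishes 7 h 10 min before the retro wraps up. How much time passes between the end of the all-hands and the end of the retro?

3 h 10 min

The sync ends at 7:44 PM − 430 min = 12:34 PM.
The all-hands starts at 12:34 PM + 60 min = 1:34 PM.
The all-hands ends at 1:34 PM + 180 min = 4:34 PM.
From 4:34 PM to 7:44 PM is 3 h 10 min.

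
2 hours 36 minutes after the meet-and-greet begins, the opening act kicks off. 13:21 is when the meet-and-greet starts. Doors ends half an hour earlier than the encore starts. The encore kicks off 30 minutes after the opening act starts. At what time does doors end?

15:57

The opening act starts at 13:21 + 156 min = 15:57.
The encore starts at 15:57 + 30 min = 16:27.
Doors ends at 16:27 − 30 min = 15:57.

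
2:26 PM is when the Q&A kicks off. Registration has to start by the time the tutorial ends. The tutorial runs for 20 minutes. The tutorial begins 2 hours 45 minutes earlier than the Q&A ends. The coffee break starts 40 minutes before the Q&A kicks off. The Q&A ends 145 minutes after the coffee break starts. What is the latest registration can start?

The coffee break starts at 2:26 PM − 40 min = 1:46 PM.
The Q&A ends at 1:46 PM + 145 min = 4:11 PM.
The tutorial starts at 4:11 PM − 165 min = 1:26 PM.
The tutorial ends at 1:26 PM + 20 min = 1:46 PM.
Registration is bounded by the tutorial, so the latest it can start is 1:46 PM.

1:46 PM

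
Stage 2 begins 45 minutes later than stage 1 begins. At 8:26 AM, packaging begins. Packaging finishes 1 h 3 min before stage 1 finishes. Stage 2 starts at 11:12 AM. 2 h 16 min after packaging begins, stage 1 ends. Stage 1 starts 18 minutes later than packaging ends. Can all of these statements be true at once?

Stage 1 ends at 8:26 AM + 136 min = 10:42 AM.
Packaging ends at 10:42 AM − 63 min = 9:39 AM.
Stage 1 starts at 9:39 AM + 18 min = 9:57 AM.
Stage 2 starts at 9:57 AM + 45 min = 10:42 AM.
But stage 2 is also said to start at 11:12 AM — a 30-minute conflict.

No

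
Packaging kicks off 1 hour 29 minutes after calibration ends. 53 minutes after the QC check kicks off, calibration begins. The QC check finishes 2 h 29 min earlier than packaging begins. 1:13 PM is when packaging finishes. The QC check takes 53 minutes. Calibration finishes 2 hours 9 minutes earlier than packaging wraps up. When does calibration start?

Calibration ends at 1:13 PM − 129 min = 11:04 AM.
Packaging starts at 11:04 AM + 89 min = 12:33 PM.
The QC check ends at 12:33 PM − 149 min = 10:04 AM.
The QC check starts at 10:04 AM − 53 min = 9:11 AM.
Calibration starts at 9:11 AM + 53 min = 10:04 AM.

10:04 AM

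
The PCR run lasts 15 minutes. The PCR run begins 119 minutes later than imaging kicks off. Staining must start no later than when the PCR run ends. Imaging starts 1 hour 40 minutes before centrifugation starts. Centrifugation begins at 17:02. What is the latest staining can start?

17:36

Imaging starts at 17:02 − 100 min = 15:22.
The PCR run starts at 15:22 + 119 min = 17:21.
The PCR run ends at 17:21 + 15 min = 17:36.
Staining is bounded by the PCR run, so the latest it can start is 17:36.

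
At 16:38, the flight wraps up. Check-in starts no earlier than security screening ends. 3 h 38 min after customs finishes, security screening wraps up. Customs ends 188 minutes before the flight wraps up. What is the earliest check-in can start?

17:08

Customs ends at 16:38 − 188 min = 13:30.
Security screening ends at 13:30 + 218 min = 17:08.
Check-in is bounded by security screening, so the earliest it can start is 17:08.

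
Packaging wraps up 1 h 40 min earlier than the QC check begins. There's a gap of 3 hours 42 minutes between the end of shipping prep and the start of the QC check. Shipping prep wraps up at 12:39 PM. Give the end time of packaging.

The QC check starts at 12:39 PM + 222 min = 4:21 PM.
Packaging ends at 4:21 PM − 100 min = 2:41 PM.

2:41 PM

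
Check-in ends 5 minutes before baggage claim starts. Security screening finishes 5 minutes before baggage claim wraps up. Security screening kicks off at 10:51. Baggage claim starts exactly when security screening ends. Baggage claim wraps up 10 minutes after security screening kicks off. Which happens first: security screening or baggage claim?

Baggage claim ends at 10:51 + 10 min = 11:01.
Security screening ends at 11:01 − 5 min = 10:56.
So baggage claim starts at 10:56.
Security screening starts at 10:51 and baggage claim starts at 10:56, so security screening is first.

security screening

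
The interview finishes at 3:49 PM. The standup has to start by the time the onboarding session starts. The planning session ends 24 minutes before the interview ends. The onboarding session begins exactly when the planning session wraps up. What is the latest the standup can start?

The planning session ends at 3:49 PM − 24 min = 3:25 PM.
So the onboarding session starts at 3:25 PM.
The standup is bounded by the onboarding session, so the latest it can start is 3:25 PM.

3:25 PM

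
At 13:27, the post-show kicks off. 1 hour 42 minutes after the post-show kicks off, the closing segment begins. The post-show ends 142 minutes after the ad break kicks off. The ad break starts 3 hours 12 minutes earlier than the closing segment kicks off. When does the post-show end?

14:19

The closing segment starts at 13:27 + 102 min = 15:09.
The ad break starts at 15:09 − 192 min = 11:57.
The post-show ends at 11:57 + 142 min = 14:19.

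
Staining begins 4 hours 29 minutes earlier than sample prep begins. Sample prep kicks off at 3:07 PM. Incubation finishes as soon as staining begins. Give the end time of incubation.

Staining starts at 3:07 PM − 269 min = 10:38 AM.
So incubation ends at 10:38 AM.

10:38 AM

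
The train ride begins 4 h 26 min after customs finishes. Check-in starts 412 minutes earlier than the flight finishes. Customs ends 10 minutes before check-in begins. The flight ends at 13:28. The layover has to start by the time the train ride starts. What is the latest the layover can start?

Check-in starts at 13:28 − 412 min = 06:36.
Customs ends at 06:36 − 10 min = 06:26.
The train ride starts at 06:26 + 266 min = 10:52.
The layover is bounded by the train ride, so the latest it can start is 10:52.

10:52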